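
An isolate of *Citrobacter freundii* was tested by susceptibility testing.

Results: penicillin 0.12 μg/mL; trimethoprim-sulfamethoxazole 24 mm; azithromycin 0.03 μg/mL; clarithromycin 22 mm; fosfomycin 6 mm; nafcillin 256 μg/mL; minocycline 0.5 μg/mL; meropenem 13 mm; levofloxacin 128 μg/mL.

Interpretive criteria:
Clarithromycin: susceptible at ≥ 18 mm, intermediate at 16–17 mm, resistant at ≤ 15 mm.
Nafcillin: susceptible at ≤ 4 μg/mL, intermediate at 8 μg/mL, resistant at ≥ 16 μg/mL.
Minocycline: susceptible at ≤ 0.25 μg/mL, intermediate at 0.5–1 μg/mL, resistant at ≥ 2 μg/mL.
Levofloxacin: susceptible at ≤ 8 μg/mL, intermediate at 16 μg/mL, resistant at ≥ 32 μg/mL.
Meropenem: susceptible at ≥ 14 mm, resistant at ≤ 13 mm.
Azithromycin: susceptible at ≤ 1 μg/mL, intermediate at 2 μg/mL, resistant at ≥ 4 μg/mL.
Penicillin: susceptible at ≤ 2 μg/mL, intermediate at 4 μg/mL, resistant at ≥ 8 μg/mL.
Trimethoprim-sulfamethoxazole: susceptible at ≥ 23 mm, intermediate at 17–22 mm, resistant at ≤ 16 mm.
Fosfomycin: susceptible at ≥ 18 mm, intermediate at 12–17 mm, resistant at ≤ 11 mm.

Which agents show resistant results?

fosfomycin, nafcillin, meropenem, levofloxacin

Penicillin (0.12 μg/mL) ≤ 2 μg/mL ⇒ S
Trimethoprim-sulfamethoxazole: 24 mm is ≥ 23 mm ⇒ S
Azithromycin: 0.03 μg/mL is ≤ 1 μg/mL — Susceptible
Clarithromycin 22 mm: ≥ 18 mm ⇒ S
Fosfomycin (6 mm) ≤ 11 mm — resistant
Nafcillin (256 μg/mL) ≥ 16 μg/mL — R
Minocycline (0.5 μg/mL) in 0.5–1 μg/mL → Intermediate
Meropenem: 13 mm is ≤ 13 mm — resistant
Levofloxacin 128 μg/mL: ≥ 32 μg/mL → R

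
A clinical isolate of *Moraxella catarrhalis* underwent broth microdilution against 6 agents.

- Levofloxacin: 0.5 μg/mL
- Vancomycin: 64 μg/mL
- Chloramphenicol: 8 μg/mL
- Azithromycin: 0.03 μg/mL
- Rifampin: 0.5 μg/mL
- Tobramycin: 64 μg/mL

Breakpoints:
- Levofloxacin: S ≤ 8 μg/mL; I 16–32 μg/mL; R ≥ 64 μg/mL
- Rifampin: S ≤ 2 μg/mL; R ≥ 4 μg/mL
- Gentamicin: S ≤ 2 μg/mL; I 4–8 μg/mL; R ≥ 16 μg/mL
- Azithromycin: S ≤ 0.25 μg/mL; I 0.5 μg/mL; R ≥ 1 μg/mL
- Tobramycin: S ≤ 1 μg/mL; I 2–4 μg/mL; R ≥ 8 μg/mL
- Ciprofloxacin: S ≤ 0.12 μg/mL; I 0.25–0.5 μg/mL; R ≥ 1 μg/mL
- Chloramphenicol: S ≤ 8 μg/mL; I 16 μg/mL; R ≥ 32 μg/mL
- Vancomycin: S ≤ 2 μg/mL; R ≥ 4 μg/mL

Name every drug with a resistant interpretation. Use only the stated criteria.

vancomycin, tobramycin

Levofloxacin 0.5 μg/mL: ≤ 8 μg/mL → susceptible
Vancomycin (64 μg/mL) ≥ 4 μg/mL ⇒ Resistant
Chloramphenicol 8 μg/mL: ≤ 8 μg/mL ⇒ susceptible
Azithromycin (0.03 μg/mL) ≤ 0.25 μg/mL — S
Rifampin (0.5 μg/mL) ≤ 2 μg/mL ⇒ susceptible
Tobramycin 64 μg/mL: ≥ 8 μg/mL ⇒ Resistant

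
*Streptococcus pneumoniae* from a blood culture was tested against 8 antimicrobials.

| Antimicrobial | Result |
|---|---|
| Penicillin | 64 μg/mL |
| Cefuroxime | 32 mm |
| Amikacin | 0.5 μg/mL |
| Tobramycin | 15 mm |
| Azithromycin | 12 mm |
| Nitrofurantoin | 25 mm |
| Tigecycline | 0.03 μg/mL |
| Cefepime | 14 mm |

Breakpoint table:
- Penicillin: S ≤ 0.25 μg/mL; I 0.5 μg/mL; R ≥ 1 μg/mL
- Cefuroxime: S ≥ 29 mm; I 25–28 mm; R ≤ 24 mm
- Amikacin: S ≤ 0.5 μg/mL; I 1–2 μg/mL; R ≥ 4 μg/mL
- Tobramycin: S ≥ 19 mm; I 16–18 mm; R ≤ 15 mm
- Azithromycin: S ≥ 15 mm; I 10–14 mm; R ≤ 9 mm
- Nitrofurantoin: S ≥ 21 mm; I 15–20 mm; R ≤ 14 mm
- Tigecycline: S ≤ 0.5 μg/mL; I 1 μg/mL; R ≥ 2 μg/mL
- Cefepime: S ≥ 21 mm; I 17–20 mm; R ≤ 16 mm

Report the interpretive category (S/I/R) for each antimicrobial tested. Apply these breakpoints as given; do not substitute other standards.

Penicillin: 64 μg/mL is ≥ 1 μg/mL → Resistant
Cefuroxime: 32 mm is ≥ 29 mm → susceptible
Amikacin (0.5 μg/mL) ≤ 0.5 μg/mL — S
Tobramycin 15 mm: ≤ 15 mm — resistant
Azithromycin 12 mm: in 10–14 mm ⇒ intermediate
Nitrofurantoin 25 mm: ≥ 21 mm ⇒ susceptible
Tigecycline: 0.03 μg/mL is ≤ 0.5 μg/mL → Susceptible
Cefepime: 14 mm is ≤ 16 mm → R

R, S, S, R, I, S, S, R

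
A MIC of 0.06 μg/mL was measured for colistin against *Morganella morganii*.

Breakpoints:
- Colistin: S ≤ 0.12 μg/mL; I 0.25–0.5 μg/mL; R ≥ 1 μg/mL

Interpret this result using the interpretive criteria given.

S

Colistin: 0.06 μg/mL is ≤ 0.12 μg/mL ⇒ susceptible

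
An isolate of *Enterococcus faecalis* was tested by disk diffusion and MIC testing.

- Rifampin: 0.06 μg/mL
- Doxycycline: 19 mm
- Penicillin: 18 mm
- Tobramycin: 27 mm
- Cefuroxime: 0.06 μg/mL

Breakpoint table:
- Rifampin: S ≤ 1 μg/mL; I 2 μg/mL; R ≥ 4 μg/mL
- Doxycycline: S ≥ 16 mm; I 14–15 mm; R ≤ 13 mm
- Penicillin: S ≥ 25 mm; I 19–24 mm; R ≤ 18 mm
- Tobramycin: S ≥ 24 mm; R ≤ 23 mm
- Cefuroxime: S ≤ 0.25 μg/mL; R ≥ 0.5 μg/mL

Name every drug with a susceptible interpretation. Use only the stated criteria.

Rifampin 0.06 μg/mL: ≤ 1 μg/mL ⇒ Susceptible
Doxycycline 19 mm: ≥ 16 mm → Susceptible
Penicillin (18 mm) ≤ 18 mm → R
Tobramycin (27 mm) ≥ 24 mm ⇒ Susceptible
Cefuroxime (0.06 μg/mL) ≤ 0.25 μg/mL ⇒ Susceptible

rifampin, doxycycline, tobramycin, cefuroxime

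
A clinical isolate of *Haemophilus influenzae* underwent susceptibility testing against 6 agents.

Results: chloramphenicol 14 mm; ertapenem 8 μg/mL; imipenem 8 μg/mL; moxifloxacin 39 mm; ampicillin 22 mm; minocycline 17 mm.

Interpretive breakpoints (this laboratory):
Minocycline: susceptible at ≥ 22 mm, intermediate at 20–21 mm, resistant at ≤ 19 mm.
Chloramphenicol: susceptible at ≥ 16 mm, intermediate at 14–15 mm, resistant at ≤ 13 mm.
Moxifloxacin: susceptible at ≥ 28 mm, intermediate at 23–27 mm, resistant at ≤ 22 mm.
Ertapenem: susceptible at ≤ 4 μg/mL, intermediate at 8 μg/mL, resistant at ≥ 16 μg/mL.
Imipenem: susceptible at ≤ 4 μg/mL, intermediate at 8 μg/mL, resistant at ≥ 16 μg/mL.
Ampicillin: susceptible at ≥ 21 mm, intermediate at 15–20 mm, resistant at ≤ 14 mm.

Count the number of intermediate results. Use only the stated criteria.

Chloramphenicol (14 mm) in 14–15 mm — I
Ertapenem (8 μg/mL) = 8 μg/mL → intermediate
Imipenem (8 μg/mL) = 8 μg/mL → I
Moxifloxacin: 39 mm is ≥ 28 mm → S
Ampicillin: 22 mm is ≥ 21 mm → Susceptible
Minocycline (17 mm) ≤ 19 mm ⇒ resistant
Intermediate: 3

3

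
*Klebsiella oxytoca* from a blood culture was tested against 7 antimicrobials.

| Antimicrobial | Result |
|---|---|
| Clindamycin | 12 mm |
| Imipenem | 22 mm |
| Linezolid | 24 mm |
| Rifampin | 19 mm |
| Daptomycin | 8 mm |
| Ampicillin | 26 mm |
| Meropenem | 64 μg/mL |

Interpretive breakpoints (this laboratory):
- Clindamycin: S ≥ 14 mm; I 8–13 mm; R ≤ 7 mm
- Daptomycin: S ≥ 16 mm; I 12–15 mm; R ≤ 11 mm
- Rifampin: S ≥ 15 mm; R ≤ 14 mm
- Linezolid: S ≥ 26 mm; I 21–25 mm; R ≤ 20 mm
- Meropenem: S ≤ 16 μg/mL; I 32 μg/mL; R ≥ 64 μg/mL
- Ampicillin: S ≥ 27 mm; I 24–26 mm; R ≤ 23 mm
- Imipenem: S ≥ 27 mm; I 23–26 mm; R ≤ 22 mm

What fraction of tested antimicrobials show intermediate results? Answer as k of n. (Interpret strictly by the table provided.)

Clindamycin (12 mm) in 8–13 mm → I
Imipenem: 22 mm is ≤ 22 mm ⇒ Resistant
Linezolid: 24 mm is in 21–25 mm — intermediate
Rifampin (19 mm) ≥ 15 mm — susceptible
Daptomycin 8 mm: ≤ 11 mm — R
Ampicillin 26 mm: in 24–26 mm → I
Meropenem 64 μg/mL: ≥ 64 μg/mL → resistant
Intermediate: 3/7

3 of 7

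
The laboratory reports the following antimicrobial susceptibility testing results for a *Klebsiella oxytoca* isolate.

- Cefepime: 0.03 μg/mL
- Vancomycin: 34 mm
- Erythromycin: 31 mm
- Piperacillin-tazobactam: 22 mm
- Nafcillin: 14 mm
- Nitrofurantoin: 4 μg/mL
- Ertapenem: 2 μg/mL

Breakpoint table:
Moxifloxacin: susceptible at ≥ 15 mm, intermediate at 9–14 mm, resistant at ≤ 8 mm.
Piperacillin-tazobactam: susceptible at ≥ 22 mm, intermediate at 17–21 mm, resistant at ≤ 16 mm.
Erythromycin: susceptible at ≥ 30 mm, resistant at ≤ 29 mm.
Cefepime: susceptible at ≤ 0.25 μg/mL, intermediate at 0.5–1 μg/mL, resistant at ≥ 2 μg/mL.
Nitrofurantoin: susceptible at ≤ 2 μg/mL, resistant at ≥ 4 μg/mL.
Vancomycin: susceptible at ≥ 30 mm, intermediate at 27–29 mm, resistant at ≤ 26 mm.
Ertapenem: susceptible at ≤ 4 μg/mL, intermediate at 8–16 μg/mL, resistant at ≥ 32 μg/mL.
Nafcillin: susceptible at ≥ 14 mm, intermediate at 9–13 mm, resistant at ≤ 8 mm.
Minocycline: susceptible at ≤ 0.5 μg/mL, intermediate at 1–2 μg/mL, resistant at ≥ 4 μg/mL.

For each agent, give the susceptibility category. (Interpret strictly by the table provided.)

Cefepime 0.03 μg/mL: ≤ 0.25 μg/mL — S
Vancomycin (34 mm) ≥ 30 mm ⇒ susceptible
Erythromycin (31 mm) ≥ 30 mm ⇒ S
Piperacillin-tazobactam (22 mm) ≥ 22 mm → Susceptible
Nafcillin: 14 mm is ≥ 14 mm — Susceptible
Nitrofurantoin (4 μg/mL) ≥ 4 μg/mL — R
Ertapenem 2 μg/mL: ≤ 4 μg/mL ⇒ susceptible

S, S, S, S, S, R, S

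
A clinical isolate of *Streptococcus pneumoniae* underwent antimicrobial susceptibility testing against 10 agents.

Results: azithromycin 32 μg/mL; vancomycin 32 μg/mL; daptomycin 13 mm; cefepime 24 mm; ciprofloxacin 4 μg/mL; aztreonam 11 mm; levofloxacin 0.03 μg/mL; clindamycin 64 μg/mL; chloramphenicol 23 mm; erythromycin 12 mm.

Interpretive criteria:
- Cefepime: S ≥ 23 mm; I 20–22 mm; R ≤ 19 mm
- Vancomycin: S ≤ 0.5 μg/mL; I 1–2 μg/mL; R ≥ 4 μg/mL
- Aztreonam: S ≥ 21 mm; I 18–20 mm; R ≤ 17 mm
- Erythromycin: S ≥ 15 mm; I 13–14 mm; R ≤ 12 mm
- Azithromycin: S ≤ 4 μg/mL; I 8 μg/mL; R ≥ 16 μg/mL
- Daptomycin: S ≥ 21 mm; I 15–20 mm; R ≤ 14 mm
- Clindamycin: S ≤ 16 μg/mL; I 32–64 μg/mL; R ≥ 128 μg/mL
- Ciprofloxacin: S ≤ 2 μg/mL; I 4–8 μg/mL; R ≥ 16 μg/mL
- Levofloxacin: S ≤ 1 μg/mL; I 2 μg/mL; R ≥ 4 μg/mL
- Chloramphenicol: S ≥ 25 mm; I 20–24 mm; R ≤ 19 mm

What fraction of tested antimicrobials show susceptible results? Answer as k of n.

2 of 10

Azithromycin (32 μg/mL) ≥ 16 μg/mL — Resistant
Vancomycin (32 μg/mL) ≥ 4 μg/mL — R
Daptomycin 13 mm: ≤ 14 mm ⇒ R
Cefepime (24 mm) ≥ 23 mm — susceptible
Ciprofloxacin 4 μg/mL: in 4–8 μg/mL — Intermediate
Aztreonam: 11 mm is ≤ 17 mm → resistant
Levofloxacin: 0.03 μg/mL is ≤ 1 μg/mL ⇒ S
Clindamycin (64 μg/mL) in 32–64 μg/mL → I
Chloramphenicol (23 mm) in 20–24 mm ⇒ I
Erythromycin 12 mm: ≤ 12 mm → resistant
Susceptible: 2/10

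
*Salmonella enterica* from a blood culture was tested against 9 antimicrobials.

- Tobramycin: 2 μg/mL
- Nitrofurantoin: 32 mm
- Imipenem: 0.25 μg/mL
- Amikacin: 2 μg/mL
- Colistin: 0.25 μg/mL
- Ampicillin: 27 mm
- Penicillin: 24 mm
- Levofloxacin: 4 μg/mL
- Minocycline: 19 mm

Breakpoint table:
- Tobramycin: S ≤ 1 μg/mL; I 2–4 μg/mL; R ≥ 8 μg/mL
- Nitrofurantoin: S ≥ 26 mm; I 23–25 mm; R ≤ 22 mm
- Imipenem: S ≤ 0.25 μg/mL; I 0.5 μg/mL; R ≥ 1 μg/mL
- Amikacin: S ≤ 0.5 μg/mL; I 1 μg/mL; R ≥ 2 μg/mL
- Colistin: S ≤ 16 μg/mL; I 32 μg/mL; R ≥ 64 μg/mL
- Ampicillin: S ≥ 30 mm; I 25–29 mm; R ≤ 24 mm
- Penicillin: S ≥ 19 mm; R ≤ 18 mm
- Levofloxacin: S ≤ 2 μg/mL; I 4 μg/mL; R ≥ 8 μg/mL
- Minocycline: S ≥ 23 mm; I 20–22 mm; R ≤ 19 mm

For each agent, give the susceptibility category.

I, S, S, R, S, I, S, I, R

Tobramycin (2 μg/mL) in 2–4 μg/mL — I
Nitrofurantoin (32 mm) ≥ 26 mm ⇒ Susceptible
Imipenem (0.25 μg/mL) ≤ 0.25 μg/mL → susceptible
Amikacin (2 μg/mL) ≥ 2 μg/mL — R
Colistin (0.25 μg/mL) ≤ 16 μg/mL — S
Ampicillin (27 mm) in 25–29 mm ⇒ I
Penicillin 24 mm: ≥ 19 mm → S
Levofloxacin: 4 μg/mL is = 4 μg/mL — I
Minocycline: 19 mm is ≤ 19 mm — Resistant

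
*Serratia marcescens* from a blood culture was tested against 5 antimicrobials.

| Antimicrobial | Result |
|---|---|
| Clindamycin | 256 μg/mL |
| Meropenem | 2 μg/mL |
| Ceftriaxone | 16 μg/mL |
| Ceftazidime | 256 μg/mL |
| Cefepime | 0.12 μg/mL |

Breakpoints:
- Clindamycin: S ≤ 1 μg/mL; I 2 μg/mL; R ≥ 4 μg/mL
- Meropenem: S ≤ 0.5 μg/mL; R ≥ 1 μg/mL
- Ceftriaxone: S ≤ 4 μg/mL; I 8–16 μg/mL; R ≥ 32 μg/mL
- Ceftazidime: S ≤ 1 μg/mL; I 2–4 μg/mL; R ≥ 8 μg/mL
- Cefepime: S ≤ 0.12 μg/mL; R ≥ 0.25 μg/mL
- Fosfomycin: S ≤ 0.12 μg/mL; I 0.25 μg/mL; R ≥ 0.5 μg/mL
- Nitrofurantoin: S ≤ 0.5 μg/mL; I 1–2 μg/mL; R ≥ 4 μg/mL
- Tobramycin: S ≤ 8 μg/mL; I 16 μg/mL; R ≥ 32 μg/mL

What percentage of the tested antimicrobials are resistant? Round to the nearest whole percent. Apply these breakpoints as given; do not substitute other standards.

60%

Clindamycin (256 μg/mL) ≥ 4 μg/mL → Resistant
Meropenem (2 μg/mL) ≥ 1 μg/mL — R
Ceftriaxone (16 μg/mL) in 8–16 μg/mL — Intermediate
Ceftazidime: 256 μg/mL is ≥ 8 μg/mL ⇒ Resistant
Cefepime (0.12 μg/mL) ≤ 0.12 μg/mL → Susceptible
Resistant: 3/5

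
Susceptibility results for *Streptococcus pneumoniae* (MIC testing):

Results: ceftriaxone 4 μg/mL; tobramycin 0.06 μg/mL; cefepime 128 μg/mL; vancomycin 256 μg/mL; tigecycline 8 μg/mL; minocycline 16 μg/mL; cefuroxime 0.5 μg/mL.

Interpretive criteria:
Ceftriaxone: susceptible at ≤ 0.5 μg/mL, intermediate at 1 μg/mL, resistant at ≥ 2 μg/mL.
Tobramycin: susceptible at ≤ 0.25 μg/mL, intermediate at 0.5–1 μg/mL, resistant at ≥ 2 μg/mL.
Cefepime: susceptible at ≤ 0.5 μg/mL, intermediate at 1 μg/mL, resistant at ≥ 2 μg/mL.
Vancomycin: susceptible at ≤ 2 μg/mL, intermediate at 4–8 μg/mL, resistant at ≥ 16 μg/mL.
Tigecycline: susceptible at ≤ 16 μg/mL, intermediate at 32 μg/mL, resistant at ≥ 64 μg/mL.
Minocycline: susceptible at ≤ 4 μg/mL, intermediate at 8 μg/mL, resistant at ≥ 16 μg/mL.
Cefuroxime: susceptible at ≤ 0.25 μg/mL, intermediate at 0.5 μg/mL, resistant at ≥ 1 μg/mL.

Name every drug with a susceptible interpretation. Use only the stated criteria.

tobramycin, tigecycline

Ceftriaxone (4 μg/mL) ≥ 2 μg/mL → resistant
Tobramycin: 0.06 μg/mL is ≤ 0.25 μg/mL ⇒ Susceptible
Cefepime 128 μg/mL: ≥ 2 μg/mL — Resistant
Vancomycin: 256 μg/mL is ≥ 16 μg/mL → R
Tigecycline (8 μg/mL) ≤ 16 μg/mL → susceptible
Minocycline (16 μg/mL) ≥ 16 μg/mL — Resistant
Cefuroxime 0.5 μg/mL: = 0.5 μg/mL ⇒ intermediate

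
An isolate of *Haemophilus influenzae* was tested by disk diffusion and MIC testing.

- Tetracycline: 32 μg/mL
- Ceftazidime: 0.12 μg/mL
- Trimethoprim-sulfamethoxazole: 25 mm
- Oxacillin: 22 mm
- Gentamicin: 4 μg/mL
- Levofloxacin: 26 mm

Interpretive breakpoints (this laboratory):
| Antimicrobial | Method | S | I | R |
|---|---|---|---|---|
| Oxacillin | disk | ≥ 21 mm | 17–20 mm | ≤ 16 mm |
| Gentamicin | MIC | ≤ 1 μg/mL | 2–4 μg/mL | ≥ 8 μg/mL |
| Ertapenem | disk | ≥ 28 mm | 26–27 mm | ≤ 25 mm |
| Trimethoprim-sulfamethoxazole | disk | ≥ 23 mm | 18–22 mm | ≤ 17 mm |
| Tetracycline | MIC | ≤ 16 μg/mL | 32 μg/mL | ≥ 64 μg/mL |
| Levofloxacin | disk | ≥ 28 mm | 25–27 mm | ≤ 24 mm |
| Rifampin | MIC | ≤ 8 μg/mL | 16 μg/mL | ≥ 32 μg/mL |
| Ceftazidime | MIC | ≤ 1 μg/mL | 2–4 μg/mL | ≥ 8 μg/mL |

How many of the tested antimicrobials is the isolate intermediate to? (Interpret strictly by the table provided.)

Tetracycline 32 μg/mL: = 32 μg/mL ⇒ intermediate
Ceftazidime (0.12 μg/mL) ≤ 1 μg/mL — susceptible
Trimethoprim-sulfamethoxazole: 25 mm is ≥ 23 mm → Susceptible
Oxacillin 22 mm: ≥ 21 mm — Susceptible
Gentamicin: 4 μg/mL is in 2–4 μg/mL → Intermediate
Levofloxacin: 26 mm is in 25–27 mm → I
Intermediate: 3

3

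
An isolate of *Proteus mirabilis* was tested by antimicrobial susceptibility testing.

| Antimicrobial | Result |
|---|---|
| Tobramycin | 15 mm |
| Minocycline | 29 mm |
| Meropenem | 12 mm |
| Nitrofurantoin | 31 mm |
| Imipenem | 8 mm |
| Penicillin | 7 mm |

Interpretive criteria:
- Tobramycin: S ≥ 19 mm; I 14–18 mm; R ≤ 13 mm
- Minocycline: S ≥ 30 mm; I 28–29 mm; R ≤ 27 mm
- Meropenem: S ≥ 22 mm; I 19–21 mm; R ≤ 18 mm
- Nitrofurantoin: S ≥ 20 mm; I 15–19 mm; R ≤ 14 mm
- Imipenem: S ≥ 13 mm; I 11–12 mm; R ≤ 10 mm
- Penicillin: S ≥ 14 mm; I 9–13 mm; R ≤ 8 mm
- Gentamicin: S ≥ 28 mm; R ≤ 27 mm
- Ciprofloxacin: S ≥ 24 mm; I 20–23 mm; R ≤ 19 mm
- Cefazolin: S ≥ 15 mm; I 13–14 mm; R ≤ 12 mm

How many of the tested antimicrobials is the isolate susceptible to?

1

Tobramycin 15 mm: in 14–18 mm ⇒ I
Minocycline: 29 mm is in 28–29 mm — I
Meropenem (12 mm) ≤ 18 mm ⇒ R
Nitrofurantoin 31 mm: ≥ 20 mm ⇒ Susceptible
Imipenem 8 mm: ≤ 10 mm ⇒ Resistant
Penicillin: 7 mm is ≤ 8 mm — R
Susceptible: 1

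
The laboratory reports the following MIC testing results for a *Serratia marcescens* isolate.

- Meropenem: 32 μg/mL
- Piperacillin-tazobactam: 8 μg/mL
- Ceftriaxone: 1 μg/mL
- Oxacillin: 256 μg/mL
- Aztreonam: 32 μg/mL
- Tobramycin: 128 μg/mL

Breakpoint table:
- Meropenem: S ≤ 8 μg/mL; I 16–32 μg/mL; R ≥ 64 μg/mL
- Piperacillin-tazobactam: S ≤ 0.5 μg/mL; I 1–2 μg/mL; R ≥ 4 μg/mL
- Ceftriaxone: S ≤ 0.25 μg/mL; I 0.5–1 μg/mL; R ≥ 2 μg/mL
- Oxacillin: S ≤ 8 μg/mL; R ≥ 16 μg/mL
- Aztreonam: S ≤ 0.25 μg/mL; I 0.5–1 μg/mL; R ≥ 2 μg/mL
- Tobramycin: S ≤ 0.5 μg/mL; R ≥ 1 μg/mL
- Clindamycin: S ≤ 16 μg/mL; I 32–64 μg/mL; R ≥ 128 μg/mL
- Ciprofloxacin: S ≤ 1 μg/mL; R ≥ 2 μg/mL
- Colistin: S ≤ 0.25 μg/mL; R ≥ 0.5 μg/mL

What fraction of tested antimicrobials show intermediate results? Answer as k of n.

2 of 6

Meropenem 32 μg/mL: in 16–32 μg/mL ⇒ intermediate
Piperacillin-tazobactam (8 μg/mL) ≥ 4 μg/mL — R
Ceftriaxone (1 μg/mL) in 0.5–1 μg/mL — I
Oxacillin 256 μg/mL: ≥ 16 μg/mL — Resistant
Aztreonam: 32 μg/mL is ≥ 2 μg/mL ⇒ resistant
Tobramycin 128 μg/mL: ≥ 1 μg/mL → Resistant
Intermediate: 2/6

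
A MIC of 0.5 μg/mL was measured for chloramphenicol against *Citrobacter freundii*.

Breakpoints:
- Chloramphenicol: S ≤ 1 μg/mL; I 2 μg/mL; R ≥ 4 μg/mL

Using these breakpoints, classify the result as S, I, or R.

Susceptible

Chloramphenicol: 0.5 μg/mL is ≤ 1 μg/mL ⇒ susceptible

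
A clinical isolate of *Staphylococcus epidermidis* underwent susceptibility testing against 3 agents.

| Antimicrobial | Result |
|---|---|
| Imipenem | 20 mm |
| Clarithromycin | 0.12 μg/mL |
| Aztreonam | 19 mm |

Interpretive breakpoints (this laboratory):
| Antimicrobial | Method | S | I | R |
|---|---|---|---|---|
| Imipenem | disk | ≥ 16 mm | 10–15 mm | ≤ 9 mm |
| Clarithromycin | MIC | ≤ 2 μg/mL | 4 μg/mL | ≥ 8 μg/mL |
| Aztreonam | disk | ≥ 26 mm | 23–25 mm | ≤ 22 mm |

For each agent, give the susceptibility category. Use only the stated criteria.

S, S, R

Imipenem: 20 mm is ≥ 16 mm — Susceptible
Clarithromycin: 0.12 μg/mL is ≤ 2 μg/mL → Susceptible
Aztreonam 19 mm: ≤ 22 mm → resistant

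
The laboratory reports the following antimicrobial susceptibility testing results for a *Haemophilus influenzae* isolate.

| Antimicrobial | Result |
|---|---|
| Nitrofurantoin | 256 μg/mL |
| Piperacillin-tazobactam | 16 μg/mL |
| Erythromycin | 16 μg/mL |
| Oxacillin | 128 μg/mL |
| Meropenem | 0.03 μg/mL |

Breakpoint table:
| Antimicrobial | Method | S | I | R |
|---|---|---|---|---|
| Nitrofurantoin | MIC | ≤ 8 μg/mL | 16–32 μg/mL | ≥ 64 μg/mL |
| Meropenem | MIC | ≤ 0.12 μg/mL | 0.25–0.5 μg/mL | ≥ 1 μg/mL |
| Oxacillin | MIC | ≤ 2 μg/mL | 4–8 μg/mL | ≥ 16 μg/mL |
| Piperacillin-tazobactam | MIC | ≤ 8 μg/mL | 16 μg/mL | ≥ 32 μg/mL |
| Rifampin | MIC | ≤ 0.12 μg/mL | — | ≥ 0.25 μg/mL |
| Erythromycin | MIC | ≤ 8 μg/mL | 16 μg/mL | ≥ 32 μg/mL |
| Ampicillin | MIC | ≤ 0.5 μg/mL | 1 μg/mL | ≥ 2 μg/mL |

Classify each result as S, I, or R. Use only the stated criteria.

Nitrofurantoin (256 μg/mL) ≥ 64 μg/mL → resistant
Piperacillin-tazobactam (16 μg/mL) = 16 μg/mL ⇒ Intermediate
Erythromycin 16 μg/mL: = 16 μg/mL ⇒ intermediate
Oxacillin (128 μg/mL) ≥ 16 μg/mL ⇒ resistant
Meropenem: 0.03 μg/mL is ≤ 0.12 μg/mL → Susceptible

R, I, I, R, S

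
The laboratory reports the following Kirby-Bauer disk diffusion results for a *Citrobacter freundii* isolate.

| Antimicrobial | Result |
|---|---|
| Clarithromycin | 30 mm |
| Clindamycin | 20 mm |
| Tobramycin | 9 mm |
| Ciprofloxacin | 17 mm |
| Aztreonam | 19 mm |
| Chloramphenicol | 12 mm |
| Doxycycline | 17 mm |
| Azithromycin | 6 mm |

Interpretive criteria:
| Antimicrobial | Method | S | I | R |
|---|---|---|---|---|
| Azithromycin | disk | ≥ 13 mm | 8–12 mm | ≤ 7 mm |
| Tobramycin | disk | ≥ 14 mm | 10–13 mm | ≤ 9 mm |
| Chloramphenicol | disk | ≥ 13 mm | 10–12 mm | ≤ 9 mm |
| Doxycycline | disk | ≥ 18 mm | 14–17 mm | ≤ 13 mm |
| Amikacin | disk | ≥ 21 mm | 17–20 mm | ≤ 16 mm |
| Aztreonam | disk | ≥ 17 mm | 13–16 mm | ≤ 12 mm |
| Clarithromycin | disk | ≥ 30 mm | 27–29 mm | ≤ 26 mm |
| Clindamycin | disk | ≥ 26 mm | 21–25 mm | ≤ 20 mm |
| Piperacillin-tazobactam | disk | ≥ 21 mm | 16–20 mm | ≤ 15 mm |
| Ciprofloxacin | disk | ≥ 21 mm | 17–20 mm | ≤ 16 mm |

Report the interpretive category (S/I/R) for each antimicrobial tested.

Clarithromycin 30 mm: ≥ 30 mm → susceptible
Clindamycin 20 mm: ≤ 20 mm — Resistant
Tobramycin (9 mm) ≤ 9 mm — R
Ciprofloxacin (17 mm) in 17–20 mm ⇒ I
Aztreonam (19 mm) ≥ 17 mm → S
Chloramphenicol 12 mm: in 10–12 mm → I
Doxycycline (17 mm) in 14–17 mm → Intermediate
Azithromycin (6 mm) ≤ 7 mm — Resistant

S, R, R, I, S, I, I, R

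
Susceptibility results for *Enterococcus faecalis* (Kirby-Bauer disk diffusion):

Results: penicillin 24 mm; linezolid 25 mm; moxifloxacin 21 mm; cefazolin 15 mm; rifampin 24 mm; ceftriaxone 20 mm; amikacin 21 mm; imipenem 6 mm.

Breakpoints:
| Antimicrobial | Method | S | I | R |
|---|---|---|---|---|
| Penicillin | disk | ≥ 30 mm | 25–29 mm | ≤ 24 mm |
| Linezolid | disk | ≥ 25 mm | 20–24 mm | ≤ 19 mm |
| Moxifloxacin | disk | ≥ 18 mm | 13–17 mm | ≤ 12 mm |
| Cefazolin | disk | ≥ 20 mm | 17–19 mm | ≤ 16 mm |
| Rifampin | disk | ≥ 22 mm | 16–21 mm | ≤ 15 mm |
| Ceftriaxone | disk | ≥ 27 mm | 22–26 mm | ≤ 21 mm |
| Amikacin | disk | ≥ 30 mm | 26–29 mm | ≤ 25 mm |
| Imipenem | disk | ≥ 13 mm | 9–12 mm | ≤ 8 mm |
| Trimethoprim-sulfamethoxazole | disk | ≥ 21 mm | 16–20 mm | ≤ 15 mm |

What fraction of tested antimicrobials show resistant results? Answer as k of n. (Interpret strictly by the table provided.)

5 of 8

Penicillin 24 mm: ≤ 24 mm → Resistant
Linezolid: 25 mm is ≥ 25 mm ⇒ Susceptible
Moxifloxacin (21 mm) ≥ 18 mm — S
Cefazolin (15 mm) ≤ 16 mm ⇒ resistant
Rifampin 24 mm: ≥ 22 mm — Susceptible
Ceftriaxone (20 mm) ≤ 21 mm — R
Amikacin (21 mm) ≤ 25 mm — resistant
Imipenem (6 mm) ≤ 8 mm → resistant
Resistant: 5/8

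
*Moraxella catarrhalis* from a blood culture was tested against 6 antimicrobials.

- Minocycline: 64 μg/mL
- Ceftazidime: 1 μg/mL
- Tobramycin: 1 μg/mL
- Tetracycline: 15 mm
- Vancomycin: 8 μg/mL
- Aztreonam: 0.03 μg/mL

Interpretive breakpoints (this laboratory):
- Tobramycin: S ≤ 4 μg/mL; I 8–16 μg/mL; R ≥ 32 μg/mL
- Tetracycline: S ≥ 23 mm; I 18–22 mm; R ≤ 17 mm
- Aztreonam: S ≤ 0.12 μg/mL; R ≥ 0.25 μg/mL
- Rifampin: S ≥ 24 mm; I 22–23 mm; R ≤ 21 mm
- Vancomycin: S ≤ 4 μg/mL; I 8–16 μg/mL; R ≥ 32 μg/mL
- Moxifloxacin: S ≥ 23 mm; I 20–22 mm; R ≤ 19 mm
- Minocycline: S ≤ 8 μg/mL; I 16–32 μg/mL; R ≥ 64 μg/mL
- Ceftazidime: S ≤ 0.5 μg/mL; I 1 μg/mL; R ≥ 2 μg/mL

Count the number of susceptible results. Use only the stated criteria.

Minocycline (64 μg/mL) ≥ 64 μg/mL — resistant
Ceftazidime (1 μg/mL) = 1 μg/mL — I
Tobramycin (1 μg/mL) ≤ 4 μg/mL ⇒ susceptible
Tetracycline 15 mm: ≤ 17 mm ⇒ Resistant
Vancomycin 8 μg/mL: in 8–16 μg/mL ⇒ intermediate
Aztreonam: 0.03 μg/mL is ≤ 0.12 μg/mL ⇒ susceptible
Susceptible: 2

2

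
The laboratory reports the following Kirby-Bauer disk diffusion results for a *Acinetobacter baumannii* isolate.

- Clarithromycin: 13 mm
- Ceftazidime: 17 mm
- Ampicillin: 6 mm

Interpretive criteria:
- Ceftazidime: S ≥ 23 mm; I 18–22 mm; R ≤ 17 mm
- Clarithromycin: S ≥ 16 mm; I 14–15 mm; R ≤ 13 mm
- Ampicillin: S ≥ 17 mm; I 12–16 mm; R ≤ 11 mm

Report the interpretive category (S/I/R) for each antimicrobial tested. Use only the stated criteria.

Clarithromycin 13 mm: ≤ 13 mm — Resistant
Ceftazidime 17 mm: ≤ 17 mm → Resistant
Ampicillin: 6 mm is ≤ 11 mm → resistant

R, R, R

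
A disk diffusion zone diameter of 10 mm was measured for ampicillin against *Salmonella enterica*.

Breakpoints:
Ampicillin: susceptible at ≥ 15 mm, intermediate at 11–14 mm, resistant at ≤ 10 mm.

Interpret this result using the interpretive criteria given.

Resistant

Ampicillin: 10 mm is ≤ 10 mm ⇒ Resistant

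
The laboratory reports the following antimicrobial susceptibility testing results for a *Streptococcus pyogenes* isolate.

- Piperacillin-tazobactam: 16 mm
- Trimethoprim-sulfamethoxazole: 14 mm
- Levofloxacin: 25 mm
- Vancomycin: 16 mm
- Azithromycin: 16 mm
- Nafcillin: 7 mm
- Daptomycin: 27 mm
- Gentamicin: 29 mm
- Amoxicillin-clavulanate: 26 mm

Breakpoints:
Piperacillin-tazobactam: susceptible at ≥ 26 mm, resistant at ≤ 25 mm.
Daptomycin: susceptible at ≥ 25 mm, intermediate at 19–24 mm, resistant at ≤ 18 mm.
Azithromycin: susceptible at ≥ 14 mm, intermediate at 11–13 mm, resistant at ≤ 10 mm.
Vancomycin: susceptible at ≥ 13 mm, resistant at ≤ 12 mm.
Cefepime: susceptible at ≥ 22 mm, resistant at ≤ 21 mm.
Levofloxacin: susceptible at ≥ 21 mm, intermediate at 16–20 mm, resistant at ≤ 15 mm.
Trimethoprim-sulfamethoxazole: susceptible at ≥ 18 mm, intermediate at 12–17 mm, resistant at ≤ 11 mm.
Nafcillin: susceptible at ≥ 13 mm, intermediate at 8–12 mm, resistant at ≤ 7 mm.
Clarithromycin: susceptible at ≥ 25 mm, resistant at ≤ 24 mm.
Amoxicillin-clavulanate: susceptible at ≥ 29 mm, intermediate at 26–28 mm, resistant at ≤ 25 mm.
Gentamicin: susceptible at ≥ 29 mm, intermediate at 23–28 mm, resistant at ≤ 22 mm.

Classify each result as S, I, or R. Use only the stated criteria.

Piperacillin-tazobactam 16 mm: ≤ 25 mm → resistant
Trimethoprim-sulfamethoxazole: 14 mm is in 12–17 mm → I
Levofloxacin (25 mm) ≥ 21 mm — S
Vancomycin (16 mm) ≥ 13 mm → Susceptible
Azithromycin 16 mm: ≥ 14 mm ⇒ susceptible
Nafcillin 7 mm: ≤ 7 mm — Resistant
Daptomycin 27 mm: ≥ 25 mm ⇒ susceptible
Gentamicin (29 mm) ≥ 29 mm — Susceptible
Amoxicillin-clavulanate 26 mm: in 26–28 mm → intermediate

R, I, S, S, S, R, S, S, I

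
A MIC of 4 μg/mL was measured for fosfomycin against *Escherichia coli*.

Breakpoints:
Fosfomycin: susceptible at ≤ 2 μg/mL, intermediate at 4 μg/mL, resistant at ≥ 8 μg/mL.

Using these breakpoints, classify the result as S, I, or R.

Fosfomycin: 4 μg/mL is = 4 μg/mL — intermediate

I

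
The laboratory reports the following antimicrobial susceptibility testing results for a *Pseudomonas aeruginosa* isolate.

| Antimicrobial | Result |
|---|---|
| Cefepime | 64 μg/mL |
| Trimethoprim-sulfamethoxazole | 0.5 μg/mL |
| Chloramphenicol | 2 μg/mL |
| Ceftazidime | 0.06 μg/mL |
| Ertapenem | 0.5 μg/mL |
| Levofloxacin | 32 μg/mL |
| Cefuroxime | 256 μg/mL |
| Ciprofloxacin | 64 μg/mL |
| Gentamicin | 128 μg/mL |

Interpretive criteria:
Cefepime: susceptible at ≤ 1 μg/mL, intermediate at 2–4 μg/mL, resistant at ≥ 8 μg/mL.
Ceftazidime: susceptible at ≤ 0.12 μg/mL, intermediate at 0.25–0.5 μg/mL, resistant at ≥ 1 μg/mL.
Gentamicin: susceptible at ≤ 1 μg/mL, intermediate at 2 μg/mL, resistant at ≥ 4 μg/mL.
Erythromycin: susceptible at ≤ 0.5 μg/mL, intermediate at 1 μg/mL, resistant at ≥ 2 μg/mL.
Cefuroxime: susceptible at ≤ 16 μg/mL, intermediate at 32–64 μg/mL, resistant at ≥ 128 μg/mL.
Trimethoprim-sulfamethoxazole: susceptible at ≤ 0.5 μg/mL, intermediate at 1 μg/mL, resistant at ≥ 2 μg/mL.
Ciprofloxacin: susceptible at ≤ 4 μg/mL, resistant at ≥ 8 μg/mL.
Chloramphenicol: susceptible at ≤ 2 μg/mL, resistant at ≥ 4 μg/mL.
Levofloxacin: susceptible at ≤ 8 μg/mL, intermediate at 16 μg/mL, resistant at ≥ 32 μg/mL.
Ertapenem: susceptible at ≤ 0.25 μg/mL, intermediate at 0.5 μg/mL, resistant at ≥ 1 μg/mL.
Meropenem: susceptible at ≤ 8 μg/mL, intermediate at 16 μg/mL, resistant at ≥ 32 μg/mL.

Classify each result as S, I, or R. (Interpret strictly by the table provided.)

R, S, S, S, I, R, R, R, R

Cefepime (64 μg/mL) ≥ 8 μg/mL ⇒ Resistant
Trimethoprim-sulfamethoxazole: 0.5 μg/mL is ≤ 0.5 μg/mL → susceptible
Chloramphenicol 2 μg/mL: ≤ 2 μg/mL → susceptible
Ceftazidime 0.06 μg/mL: ≤ 0.12 μg/mL ⇒ susceptible
Ertapenem: 0.5 μg/mL is = 0.5 μg/mL ⇒ I
Levofloxacin (32 μg/mL) ≥ 32 μg/mL — Resistant
Cefuroxime 256 μg/mL: ≥ 128 μg/mL — resistant
Ciprofloxacin (64 μg/mL) ≥ 8 μg/mL ⇒ Resistant
Gentamicin: 128 μg/mL is ≥ 4 μg/mL ⇒ R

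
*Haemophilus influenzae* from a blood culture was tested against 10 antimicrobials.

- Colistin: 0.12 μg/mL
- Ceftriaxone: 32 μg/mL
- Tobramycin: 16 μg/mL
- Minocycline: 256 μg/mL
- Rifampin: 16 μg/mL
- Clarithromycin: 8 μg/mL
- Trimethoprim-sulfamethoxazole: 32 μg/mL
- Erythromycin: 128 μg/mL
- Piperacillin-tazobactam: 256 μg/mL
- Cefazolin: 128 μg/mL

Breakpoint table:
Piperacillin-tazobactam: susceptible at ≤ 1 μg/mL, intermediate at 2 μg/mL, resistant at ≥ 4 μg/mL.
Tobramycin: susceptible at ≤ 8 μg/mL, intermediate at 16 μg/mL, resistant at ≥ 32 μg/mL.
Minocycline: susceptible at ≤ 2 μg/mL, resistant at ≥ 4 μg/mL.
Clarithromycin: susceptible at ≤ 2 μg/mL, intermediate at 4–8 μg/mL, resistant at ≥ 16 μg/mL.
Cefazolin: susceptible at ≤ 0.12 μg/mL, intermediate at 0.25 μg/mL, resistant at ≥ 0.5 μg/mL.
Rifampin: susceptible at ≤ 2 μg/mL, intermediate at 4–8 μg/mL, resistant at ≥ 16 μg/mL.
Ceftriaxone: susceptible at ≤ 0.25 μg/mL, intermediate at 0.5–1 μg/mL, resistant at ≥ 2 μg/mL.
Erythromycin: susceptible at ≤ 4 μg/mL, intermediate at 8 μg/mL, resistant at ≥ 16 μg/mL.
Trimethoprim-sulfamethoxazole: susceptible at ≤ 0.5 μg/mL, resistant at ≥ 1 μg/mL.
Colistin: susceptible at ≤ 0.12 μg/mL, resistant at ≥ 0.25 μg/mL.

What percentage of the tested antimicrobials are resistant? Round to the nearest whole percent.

Colistin: 0.12 μg/mL is ≤ 0.12 μg/mL ⇒ S
Ceftriaxone: 32 μg/mL is ≥ 2 μg/mL — R
Tobramycin (16 μg/mL) = 16 μg/mL ⇒ intermediate
Minocycline (256 μg/mL) ≥ 4 μg/mL ⇒ Resistant
Rifampin (16 μg/mL) ≥ 16 μg/mL → resistant
Clarithromycin 8 μg/mL: in 4–8 μg/mL ⇒ I
Trimethoprim-sulfamethoxazole: 32 μg/mL is ≥ 1 μg/mL → R
Erythromycin 128 μg/mL: ≥ 16 μg/mL → R
Piperacillin-tazobactam (256 μg/mL) ≥ 4 μg/mL → resistant
Cefazolin: 128 μg/mL is ≥ 0.5 μg/mL → resistant
Resistant: 7/10

70%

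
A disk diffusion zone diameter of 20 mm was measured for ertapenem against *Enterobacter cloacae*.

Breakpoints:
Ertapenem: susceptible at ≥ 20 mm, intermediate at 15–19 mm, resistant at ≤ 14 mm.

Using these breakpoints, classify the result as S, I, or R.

S

Ertapenem (20 mm) ≥ 20 mm → S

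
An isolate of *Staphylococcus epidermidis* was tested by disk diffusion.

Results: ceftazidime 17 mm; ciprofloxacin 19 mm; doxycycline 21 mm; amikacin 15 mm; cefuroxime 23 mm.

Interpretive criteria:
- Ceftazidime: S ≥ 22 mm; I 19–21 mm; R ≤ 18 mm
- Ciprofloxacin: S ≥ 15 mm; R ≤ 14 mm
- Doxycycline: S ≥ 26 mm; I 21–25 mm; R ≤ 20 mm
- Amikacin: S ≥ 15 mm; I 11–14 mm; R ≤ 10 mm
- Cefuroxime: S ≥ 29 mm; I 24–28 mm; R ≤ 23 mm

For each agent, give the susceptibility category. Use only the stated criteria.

R, S, I, S, R

Ceftazidime (17 mm) ≤ 18 mm ⇒ R
Ciprofloxacin: 19 mm is ≥ 15 mm — Susceptible
Doxycycline: 21 mm is in 21–25 mm → intermediate
Amikacin 15 mm: ≥ 15 mm → S
Cefuroxime (23 mm) ≤ 23 mm → R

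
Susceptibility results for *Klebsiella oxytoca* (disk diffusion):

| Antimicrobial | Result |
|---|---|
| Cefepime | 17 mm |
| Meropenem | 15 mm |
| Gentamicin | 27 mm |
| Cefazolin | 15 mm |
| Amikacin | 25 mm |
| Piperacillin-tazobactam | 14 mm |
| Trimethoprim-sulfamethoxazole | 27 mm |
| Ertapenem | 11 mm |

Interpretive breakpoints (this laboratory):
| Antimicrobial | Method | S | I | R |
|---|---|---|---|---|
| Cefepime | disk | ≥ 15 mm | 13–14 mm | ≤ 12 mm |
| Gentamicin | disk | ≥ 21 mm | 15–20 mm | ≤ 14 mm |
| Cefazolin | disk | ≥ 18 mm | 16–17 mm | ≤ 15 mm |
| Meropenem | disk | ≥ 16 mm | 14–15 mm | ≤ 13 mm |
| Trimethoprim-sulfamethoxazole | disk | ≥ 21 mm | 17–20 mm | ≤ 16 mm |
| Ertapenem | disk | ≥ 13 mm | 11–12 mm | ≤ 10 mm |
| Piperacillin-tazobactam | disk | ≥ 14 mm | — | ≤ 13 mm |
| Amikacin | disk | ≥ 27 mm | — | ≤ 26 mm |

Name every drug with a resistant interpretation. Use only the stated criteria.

cefazolin, amikacin

Cefepime (17 mm) ≥ 15 mm — susceptible
Meropenem (15 mm) in 14–15 mm ⇒ I
Gentamicin: 27 mm is ≥ 21 mm ⇒ susceptible
Cefazolin: 15 mm is ≤ 15 mm ⇒ R
Amikacin: 25 mm is ≤ 26 mm ⇒ resistant
Piperacillin-tazobactam 14 mm: ≥ 14 mm → S
Trimethoprim-sulfamethoxazole: 27 mm is ≥ 21 mm → Susceptible
Ertapenem: 11 mm is in 11–12 mm → Intermediate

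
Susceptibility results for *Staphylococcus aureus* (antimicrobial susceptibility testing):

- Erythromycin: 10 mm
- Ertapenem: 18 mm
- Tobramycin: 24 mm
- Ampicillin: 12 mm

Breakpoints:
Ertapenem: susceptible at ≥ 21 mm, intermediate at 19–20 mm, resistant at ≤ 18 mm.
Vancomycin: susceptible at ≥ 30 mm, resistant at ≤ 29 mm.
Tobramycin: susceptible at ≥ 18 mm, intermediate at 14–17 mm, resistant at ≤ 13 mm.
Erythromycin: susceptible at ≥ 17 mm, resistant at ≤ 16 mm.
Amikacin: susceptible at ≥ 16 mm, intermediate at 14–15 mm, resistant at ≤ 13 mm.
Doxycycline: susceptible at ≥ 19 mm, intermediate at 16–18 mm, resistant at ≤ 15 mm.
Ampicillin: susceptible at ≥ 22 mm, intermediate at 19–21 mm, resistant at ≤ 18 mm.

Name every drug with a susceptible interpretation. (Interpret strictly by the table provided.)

tobramycin

Erythromycin 10 mm: ≤ 16 mm ⇒ R
Ertapenem (18 mm) ≤ 18 mm → Resistant
Tobramycin: 24 mm is ≥ 18 mm — Susceptible
Ampicillin 12 mm: ≤ 18 mm — Resistant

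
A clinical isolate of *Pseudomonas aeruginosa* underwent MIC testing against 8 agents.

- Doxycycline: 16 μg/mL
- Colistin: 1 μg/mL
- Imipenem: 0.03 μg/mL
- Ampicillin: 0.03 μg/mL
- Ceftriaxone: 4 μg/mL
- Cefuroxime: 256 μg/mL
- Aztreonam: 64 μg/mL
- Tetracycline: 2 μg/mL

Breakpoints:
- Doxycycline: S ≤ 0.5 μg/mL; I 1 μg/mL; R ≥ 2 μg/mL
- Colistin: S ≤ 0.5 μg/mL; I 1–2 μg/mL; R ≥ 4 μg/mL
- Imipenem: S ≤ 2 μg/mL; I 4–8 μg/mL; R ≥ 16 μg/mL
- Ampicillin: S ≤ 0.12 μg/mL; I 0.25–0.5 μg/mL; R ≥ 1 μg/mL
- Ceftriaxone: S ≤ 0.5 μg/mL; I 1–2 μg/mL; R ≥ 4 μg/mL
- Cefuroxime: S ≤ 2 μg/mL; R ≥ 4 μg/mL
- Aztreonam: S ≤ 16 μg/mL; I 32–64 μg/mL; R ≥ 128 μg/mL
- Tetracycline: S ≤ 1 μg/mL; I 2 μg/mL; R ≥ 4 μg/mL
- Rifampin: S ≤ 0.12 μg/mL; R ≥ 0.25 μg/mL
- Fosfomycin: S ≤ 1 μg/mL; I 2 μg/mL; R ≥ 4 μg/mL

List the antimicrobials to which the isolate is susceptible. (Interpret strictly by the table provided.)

Doxycycline 16 μg/mL: ≥ 2 μg/mL — resistant
Colistin: 1 μg/mL is in 1–2 μg/mL — Intermediate
Imipenem: 0.03 μg/mL is ≤ 2 μg/mL — susceptible
Ampicillin (0.03 μg/mL) ≤ 0.12 μg/mL ⇒ S
Ceftriaxone (4 μg/mL) ≥ 4 μg/mL ⇒ Resistant
Cefuroxime: 256 μg/mL is ≥ 4 μg/mL — Resistant
Aztreonam (64 μg/mL) in 32–64 μg/mL → I
Tetracycline (2 μg/mL) = 2 μg/mL ⇒ Intermediate

imipenem, ampicillin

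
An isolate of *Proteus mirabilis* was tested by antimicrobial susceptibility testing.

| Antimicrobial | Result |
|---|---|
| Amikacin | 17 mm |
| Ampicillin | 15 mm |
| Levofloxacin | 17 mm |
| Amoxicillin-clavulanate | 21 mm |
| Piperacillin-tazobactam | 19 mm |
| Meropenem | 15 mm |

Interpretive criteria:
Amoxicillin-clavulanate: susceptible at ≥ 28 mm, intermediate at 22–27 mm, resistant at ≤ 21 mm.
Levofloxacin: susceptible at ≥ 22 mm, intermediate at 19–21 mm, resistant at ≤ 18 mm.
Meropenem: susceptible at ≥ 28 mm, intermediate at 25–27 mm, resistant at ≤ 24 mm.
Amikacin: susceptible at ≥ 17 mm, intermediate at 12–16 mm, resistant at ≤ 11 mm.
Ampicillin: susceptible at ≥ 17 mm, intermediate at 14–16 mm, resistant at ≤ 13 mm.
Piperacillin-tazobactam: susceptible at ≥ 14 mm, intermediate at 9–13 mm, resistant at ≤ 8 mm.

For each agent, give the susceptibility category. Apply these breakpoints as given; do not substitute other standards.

Amikacin 17 mm: ≥ 17 mm — susceptible
Ampicillin: 15 mm is in 14–16 mm — intermediate
Levofloxacin 17 mm: ≤ 18 mm ⇒ R
Amoxicillin-clavulanate: 21 mm is ≤ 21 mm ⇒ resistant
Piperacillin-tazobactam 19 mm: ≥ 14 mm ⇒ Susceptible
Meropenem 15 mm: ≤ 24 mm ⇒ Resistant

S, I, R, R, S, R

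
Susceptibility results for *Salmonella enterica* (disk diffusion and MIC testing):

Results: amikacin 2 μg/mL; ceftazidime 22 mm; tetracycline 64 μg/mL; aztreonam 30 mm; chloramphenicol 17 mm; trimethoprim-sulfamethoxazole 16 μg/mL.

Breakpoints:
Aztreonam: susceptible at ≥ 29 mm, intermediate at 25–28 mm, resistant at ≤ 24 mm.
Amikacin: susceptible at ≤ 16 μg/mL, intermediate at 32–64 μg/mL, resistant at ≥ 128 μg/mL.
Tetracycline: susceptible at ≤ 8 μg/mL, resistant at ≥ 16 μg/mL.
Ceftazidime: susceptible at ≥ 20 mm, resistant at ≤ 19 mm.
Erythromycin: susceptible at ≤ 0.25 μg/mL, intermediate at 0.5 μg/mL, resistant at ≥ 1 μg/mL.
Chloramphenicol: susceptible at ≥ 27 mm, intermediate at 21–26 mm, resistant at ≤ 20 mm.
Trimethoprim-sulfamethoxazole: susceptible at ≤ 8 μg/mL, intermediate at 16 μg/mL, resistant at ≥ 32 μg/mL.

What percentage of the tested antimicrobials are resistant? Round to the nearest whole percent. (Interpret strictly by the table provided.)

33%

Amikacin: 2 μg/mL is ≤ 16 μg/mL — S
Ceftazidime 22 mm: ≥ 20 mm — susceptible
Tetracycline (64 μg/mL) ≥ 16 μg/mL — R
Aztreonam (30 mm) ≥ 29 mm — Susceptible
Chloramphenicol: 17 mm is ≤ 20 mm → R
Trimethoprim-sulfamethoxazole (16 μg/mL) = 16 μg/mL — Intermediate
Resistant: 2/6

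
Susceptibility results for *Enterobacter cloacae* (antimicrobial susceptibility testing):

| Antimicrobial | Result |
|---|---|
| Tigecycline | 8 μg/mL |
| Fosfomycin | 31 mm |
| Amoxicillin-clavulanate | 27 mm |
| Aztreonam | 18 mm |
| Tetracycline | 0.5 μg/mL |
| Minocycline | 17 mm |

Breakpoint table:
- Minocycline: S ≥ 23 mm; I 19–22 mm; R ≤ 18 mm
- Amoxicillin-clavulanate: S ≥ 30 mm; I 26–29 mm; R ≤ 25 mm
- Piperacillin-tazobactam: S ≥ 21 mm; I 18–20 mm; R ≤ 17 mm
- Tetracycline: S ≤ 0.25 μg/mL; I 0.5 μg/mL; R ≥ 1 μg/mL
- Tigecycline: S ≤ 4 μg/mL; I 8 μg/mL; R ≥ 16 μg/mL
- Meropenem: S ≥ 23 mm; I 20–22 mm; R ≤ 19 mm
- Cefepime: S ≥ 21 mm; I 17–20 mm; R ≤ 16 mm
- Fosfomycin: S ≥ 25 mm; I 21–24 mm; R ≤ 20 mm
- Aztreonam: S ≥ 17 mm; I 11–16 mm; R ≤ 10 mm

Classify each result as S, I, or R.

I, S, I, S, I, R

Tigecycline (8 μg/mL) = 8 μg/mL ⇒ Intermediate
Fosfomycin: 31 mm is ≥ 25 mm → S
Amoxicillin-clavulanate (27 mm) in 26–29 mm — Intermediate
Aztreonam: 18 mm is ≥ 17 mm → susceptible
Tetracycline (0.5 μg/mL) = 0.5 μg/mL → intermediate
Minocycline 17 mm: ≤ 18 mm — R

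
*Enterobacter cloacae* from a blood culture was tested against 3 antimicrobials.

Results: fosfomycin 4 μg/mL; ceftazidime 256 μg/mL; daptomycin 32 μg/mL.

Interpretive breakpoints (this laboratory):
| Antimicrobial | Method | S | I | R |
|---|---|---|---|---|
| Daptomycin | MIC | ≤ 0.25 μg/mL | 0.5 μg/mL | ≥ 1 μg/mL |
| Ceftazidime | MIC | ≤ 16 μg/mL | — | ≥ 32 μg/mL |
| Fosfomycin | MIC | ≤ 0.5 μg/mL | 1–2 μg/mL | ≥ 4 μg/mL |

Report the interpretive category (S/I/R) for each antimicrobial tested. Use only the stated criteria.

Fosfomycin 4 μg/mL: ≥ 4 μg/mL — resistant
Ceftazidime (256 μg/mL) ≥ 32 μg/mL ⇒ R
Daptomycin (32 μg/mL) ≥ 1 μg/mL → Resistant

R, R, R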